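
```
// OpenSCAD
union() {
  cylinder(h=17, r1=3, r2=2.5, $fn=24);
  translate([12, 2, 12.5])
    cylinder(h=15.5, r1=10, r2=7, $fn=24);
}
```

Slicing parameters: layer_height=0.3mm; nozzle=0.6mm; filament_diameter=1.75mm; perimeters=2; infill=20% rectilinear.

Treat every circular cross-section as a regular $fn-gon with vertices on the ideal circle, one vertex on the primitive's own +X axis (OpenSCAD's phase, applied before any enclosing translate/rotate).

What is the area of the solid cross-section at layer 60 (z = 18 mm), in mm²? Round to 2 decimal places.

247.98 mm²

At z = 18 mm: the cone is not intersected at this z (z outside [0, 17]); the cone at (12, 2): at t=0.355 of its height the radius interpolates to r₁+(r₂−r₁)t = 8.935, giving a regular 24-gon of that circumradius (area = (24/2)·8.935²·sin(360°/24) = 247.98 mm²); Combining (union): only the cone at (12, 2) is present, so the union is just that shape — area = 247.98 mm². Overall, the cross-section is a single solid region. Net area = 247.98 mm².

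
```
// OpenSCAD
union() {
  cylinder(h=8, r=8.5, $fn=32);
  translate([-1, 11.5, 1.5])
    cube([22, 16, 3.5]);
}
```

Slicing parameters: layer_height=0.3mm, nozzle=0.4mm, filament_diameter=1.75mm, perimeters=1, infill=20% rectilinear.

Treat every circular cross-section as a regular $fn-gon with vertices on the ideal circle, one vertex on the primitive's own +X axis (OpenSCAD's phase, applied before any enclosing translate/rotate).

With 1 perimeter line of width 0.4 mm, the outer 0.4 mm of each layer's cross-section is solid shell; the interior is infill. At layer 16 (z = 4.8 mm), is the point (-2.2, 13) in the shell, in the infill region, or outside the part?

At z = 4.8 mm: the r=8.5 cylinder contributes a regular 32-gon of circumradius 8.5; the 22×16 cube at (-1, 11.5) contributes its full rectangle; Taking the union: the 2 present regions are separate (no shared area or edge), so areas and boundary lengths simply add and each stays a separate island — 2 connected regions. Overall, the cross-section has 2 separate islands. The nearest boundary edge runs (-1.00, 11.50)→(-1.00, 27.50); distance from the point to it = 1.20 mm. The point is not inside any of the regions above, so it lies outside the cross-section (1.20 mm from the nearest boundary).

outside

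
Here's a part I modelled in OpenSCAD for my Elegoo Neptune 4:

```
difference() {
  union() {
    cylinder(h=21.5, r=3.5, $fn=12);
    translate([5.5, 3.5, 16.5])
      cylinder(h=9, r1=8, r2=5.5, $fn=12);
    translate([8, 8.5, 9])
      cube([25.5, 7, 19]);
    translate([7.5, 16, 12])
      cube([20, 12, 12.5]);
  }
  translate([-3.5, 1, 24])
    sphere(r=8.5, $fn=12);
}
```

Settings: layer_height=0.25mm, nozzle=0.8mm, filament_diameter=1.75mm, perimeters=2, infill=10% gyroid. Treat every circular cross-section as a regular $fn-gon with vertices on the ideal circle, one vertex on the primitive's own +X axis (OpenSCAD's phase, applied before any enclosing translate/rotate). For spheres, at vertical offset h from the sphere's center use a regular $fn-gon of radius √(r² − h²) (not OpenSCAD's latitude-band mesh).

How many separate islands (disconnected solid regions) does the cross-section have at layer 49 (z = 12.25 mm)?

At z = 12.25 mm: the cylinder: section is a regular 12-gon, circumradius r=3.5; the cone at (5.5, 3.5) is not intersected at this z (z outside [16.5, 25.5]); the cube at (8, 8.5) is present — its section is the full 25.5×7 rectangle; the 20×12 cube at (7.5, 16) contributes its full rectangle; Merging all regions: the 3 present regions are separate (no shared area or edge), so areas and boundary lengths simply add and each stays a separate island — 3 connected regions; the sphere at (-3.5, 1) does not reach this height (|z−center|=11.750 > r=8.5); Taking the first minus the rest: none of the subtracted shapes is present at this height, so the result so far is unchanged — 3 connected regions. Overall, the cross-section has 3 separate islands. Island count = 3.

3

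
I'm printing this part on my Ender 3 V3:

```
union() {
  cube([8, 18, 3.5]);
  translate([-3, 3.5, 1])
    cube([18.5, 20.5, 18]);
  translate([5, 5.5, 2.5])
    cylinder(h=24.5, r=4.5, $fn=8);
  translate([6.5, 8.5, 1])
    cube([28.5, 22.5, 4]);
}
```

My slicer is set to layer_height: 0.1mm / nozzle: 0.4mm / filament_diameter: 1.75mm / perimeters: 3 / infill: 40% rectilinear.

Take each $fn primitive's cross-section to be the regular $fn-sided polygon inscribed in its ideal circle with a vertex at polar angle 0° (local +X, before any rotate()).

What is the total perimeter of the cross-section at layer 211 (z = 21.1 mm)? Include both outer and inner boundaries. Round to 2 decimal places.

27.55 mm

At z = 21.1 mm: the cube is not intersected at this z (z outside [0, 3.5]); the cube at (-3, 3.5) is absent (z outside [1, 19]); the r=4.5 cylinder at (5, 5.5) gives a regular 8-gon of circumradius 4.5 (constant along its height) (perimeter = 2·8·4.500·sin(180°/8) = 27.55 mm); the cube at (6.5, 8.5) does not reach this height (z outside [1, 5]); Merging all regions: only the r=4.5 cylinder at (5, 5.5) is present, so the union is just that shape — boundary = 27.55 mm. Overall, the cross-section is a single solid region. Total boundary length (outer) = 27.55 mm.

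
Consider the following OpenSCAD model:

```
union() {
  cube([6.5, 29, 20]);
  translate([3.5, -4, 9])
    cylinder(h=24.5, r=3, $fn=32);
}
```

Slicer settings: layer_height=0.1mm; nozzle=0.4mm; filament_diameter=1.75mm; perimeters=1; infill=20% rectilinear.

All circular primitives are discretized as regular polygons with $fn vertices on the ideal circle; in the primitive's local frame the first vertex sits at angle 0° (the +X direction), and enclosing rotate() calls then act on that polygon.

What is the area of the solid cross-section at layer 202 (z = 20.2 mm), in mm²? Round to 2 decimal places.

28.09 mm²

At z = 20.2 mm: the cube does not reach this height (z outside [0, 20]); the r=3 cylinder at (3.5, -4) contributes a regular 32-gon of circumradius 3 (area = (32/2)·3.000²·sin(360°/32) = 28.09 mm²); Combining (union): only the r=3 cylinder at (3.5, -4) is present, so the union is just that shape — area = 28.09 mm². Overall, the cross-section is a single solid region. Net area = 28.09 mm².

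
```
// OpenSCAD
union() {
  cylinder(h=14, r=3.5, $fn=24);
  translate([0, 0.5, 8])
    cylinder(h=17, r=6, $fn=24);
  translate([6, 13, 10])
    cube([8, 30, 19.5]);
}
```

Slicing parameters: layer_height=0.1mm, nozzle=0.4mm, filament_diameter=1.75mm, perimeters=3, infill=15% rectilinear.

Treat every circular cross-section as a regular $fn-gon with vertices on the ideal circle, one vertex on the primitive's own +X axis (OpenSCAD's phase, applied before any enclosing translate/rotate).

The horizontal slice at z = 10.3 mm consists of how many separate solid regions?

2

At z = 10.3 mm: the r=3.5 cylinder gives a regular 24-gon of circumradius 3.5 (constant along its height); the r=6 cylinder at (0, 0.5) contributes a regular 24-gon of circumradius 6; the cube at (6, 13) is present — its section is the full 8×30 rectangle; Combining (union): the regions partially overlap (shared area 38.05 mm²), so overlapping operands fuse into one piece — 2 connected regions. The result has 2 disconnected regions.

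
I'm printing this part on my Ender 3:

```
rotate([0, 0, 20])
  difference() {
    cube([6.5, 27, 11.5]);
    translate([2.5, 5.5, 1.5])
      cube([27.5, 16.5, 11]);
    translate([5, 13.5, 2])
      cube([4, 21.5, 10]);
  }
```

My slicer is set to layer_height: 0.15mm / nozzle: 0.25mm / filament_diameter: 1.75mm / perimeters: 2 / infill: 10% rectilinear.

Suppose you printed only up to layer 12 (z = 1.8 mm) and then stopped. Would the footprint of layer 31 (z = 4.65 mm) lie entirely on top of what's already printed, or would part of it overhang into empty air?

entirely on top

Compare the two slices. At z = 1.8: the cube is present — its section is the full 6.5×27 rectangle (area 175.50 mm²); the cube at (2.5, 5.5) (footprint 27.5×16.5) is included at this height (area 453.75 mm²); the cube at (5, 13.5) is absent (z outside [2, 12]); Taking the first minus the rest: starting from the 6.5×27 cube (175.50 mm²), the 27.5×16.5 cube at (2.5, 5.5) partially overlaps it — only the 66.00 mm² overlap (of its 453.75 mm²) is removed, clipping the outline — area = 109.50 mm²; (rotated 20° about Z; rotation is an isometry so areas/perimeters/island counts are preserved). At z = 4.65: the cube (footprint 6.5×27) is included at this height (area 175.50 mm²); the 27.5×16.5 cube at (2.5, 5.5) contributes its full rectangle (area 453.75 mm²); the 4×21.5 cube at (5, 13.5) contributes its full rectangle (area 86.00 mm²); After the difference (first − rest): starting from the 6.5×27 cube (175.50 mm²), the 27.5×16.5 cube at (2.5, 5.5) partially overlaps it — only the 66.00 mm² overlap (of its 453.75 mm²) is removed, clipping the outline; the 4×21.5 cube at (5, 13.5) partially overlaps it — only the 7.50 mm² overlap (of its 86.00 mm²) is removed, clipping the outline — area = 102.00 mm²; (whole slice rotated 20° about Z — lengths, areas and connectivity unchanged). Checking containment: the cross-section at z = 4.65 is a subset of the cross-section at z = 1.8.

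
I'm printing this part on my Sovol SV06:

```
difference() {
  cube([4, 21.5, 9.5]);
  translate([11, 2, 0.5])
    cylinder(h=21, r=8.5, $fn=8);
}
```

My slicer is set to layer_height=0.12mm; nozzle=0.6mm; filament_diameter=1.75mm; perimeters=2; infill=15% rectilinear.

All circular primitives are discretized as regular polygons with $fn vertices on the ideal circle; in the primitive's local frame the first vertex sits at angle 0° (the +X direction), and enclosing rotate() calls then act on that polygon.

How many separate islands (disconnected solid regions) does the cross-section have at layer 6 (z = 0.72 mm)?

At z = 0.72 mm: the cube (footprint 4×21.5) is included at this height; the r=8.5 cylinder at (11, 2) gives a regular 8-gon of circumradius 8.5 (constant along its height); After the difference (first − rest): starting from the 4×21.5 cube, the r=8.5 cylinder at (11, 2) partially overlaps it — only the 4.89 mm² overlap (of its 204.35 mm²) is removed, clipping the outline — 1 connected region. Overall, the cross-section is a single solid region. Island count = 1.

1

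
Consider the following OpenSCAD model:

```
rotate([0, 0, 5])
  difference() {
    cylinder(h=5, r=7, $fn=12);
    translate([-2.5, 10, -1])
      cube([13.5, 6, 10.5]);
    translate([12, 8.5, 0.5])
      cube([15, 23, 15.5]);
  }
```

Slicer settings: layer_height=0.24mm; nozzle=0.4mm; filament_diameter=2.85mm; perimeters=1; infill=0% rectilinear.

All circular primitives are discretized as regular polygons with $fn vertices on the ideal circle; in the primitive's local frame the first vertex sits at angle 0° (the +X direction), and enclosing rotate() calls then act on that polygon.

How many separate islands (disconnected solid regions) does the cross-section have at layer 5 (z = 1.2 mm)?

1

At z = 1.2 mm: the r=7 cylinder contributes a regular 12-gon of circumradius 7; the 13.5×6 cube at (-2.5, 10) contributes its full rectangle; the 15×23 cube at (12, 8.5) contributes its full rectangle; Taking the first minus the rest: starting from the r=7 cylinder, the 13.5×6 cube at (-2.5, 10) misses the remaining region (no effect); the 15×23 cube at (12, 8.5) misses the remaining region (no effect) — 1 connected region; (whole slice rotated 5° about Z — lengths, areas and connectivity unchanged). Overall, the cross-section is a single solid region. Island count = 1.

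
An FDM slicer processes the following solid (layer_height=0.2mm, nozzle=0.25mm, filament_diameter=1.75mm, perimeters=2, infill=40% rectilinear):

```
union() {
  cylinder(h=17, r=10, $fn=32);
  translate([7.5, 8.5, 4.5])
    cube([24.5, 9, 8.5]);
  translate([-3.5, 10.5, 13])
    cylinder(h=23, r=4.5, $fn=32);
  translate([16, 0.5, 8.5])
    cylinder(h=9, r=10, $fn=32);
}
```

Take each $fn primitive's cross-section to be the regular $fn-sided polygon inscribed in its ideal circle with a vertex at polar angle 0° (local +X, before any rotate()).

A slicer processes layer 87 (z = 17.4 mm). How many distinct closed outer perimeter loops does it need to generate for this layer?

At z = 17.4 mm: the cylinder does not reach this height (z outside [0, 17]); the cube at (7.5, 8.5) is not intersected at this z (z outside [4.5, 13]); the r=4.5 cylinder at (-3.5, 10.5) contributes a regular 32-gon of circumradius 4.5; the r=10 cylinder at (16, 0.5) contributes a regular 32-gon of circumradius 10; Combining (union): the 2 present regions are separate (no shared area or edge), so areas and boundary lengths simply add and each stays a separate island — 2 connected regions. The result has 2 disconnected regions.

2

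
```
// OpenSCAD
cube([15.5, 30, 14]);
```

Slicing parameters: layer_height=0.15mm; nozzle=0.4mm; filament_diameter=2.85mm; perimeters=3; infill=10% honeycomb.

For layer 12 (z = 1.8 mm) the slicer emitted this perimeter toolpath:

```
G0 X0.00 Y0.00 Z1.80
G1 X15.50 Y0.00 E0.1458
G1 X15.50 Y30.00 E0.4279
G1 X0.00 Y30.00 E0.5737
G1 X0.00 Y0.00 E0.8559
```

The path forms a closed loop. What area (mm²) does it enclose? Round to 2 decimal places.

465.00 mm²

Apply the shoelace formula to the sequence of (X, Y) vertices; enclosed area = 465.00 mm².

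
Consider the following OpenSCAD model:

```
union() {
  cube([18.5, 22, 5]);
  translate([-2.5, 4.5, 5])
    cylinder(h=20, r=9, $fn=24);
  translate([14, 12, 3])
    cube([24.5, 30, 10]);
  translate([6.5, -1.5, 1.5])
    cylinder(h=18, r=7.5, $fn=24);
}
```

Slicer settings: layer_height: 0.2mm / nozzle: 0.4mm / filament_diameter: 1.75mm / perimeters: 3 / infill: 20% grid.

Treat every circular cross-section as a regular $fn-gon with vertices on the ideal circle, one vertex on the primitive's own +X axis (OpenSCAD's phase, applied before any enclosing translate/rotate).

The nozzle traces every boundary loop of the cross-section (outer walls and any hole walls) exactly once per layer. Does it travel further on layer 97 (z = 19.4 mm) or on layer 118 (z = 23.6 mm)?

Layer 97 (z = 19.4): the cube does not reach this height (z outside [0, 5]); the cylinder at (-2.5, 4.5): section is a regular 24-gon, circumradius r=9 (perimeter = 2·24·9.000·sin(180°/24) = 56.39 mm); the cube at (14, 12) does not reach this height (z outside [3, 13]); the r=7.5 cylinder at (6.5, -1.5) gives a regular 24-gon of circumradius 7.5 (constant along its height) (perimeter = 2·24·7.500·sin(180°/24) = 46.99 mm); Taking the union: the regions partially overlap (shared area 47.47 mm²), so the edge portions inside another operand are dropped and the merged outline is re-measured after clipping — boundary = 75.53 mm. So its perimeter = 75.53 mm. Layer 118 (z = 23.6): the cube is absent (z outside [0, 5]); the r=9 cylinder at (-2.5, 4.5) gives a regular 24-gon of circumradius 9 (constant along its height) (perimeter = 2·24·9.000·sin(180°/24) = 56.39 mm); the cube at (14, 12) does not reach this height (z outside [3, 13]); the cylinder at (6.5, -1.5) is not intersected at this z (z outside [1.5, 19.5]); Taking the union: only the r=9 cylinder at (-2.5, 4.5) is present, so the union is just that shape — boundary = 56.39 mm. So its perimeter = 56.39 mm. Layer 97 is larger (75.53 vs 56.39 mm).

layer 97 (z = 19.4 mm)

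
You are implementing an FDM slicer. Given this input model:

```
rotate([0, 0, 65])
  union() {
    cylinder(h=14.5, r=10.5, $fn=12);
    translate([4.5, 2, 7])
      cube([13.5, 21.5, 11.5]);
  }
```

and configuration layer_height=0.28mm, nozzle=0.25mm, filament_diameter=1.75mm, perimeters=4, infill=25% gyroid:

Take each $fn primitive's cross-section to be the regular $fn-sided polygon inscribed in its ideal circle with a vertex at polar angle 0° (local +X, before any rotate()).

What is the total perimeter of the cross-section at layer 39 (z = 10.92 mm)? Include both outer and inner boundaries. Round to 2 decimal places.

112.89 mm

At z = 10.92 mm: the r=10.5 cylinder gives a regular 12-gon of circumradius 10.5 (constant along its height) (perimeter = 2·12·10.500·sin(180°/12) = 65.22 mm); the cube at (4.5, 2) is present — its section is the full 13.5×21.5 rectangle (perimeter 70.00 mm); Merging all regions: the regions partially overlap (shared area 26.69 mm²), so the edge portions inside another operand are dropped and the merged outline is re-measured after clipping — boundary = 112.89 mm; (rotated 65° about Z; rotation is an isometry so areas/perimeters/island counts are preserved). Overall, the cross-section is a single solid region. Total boundary length (outer) = 112.89 mm.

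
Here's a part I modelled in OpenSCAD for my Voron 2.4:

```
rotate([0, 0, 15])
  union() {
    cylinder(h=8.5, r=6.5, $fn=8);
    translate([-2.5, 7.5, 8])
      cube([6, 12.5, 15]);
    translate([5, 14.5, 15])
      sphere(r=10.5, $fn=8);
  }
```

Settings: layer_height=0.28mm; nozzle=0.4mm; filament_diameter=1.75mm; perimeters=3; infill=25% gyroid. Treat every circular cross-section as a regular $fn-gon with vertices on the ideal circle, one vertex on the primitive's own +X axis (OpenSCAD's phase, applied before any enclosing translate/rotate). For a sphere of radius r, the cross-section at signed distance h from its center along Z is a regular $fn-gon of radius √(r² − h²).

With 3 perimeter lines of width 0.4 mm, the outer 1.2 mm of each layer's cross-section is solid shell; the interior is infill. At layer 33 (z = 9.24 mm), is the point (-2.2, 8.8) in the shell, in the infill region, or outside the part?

infill

At z = 9.24 mm: the cylinder is not intersected at this z (z outside [0, 8.5]); the cube at (-2.5, 7.5) is present — its section is the full 6×12.5 rectangle; the sphere at (5, 14.5): section is a regular 8-gon, circumradius = √(r²−h²) = √(10.5²−5.76²) = 8.779; Merging all regions: the regions partially overlap (shared area 70.00 mm²), so overlapping operands fuse into one piece — 1 connected region; (whole slice rotated 15° about Z — lengths, areas and connectivity unchanged). Overall, the cross-section is a single solid region. Undo the 15° rotation: the query point maps to (0.153, 9.070) in the un-rotated model frame. The nearest boundary edge runs (0.70, 7.50)→(-2.50, 7.50); distance from the point to it = 1.57 mm. The point is inside the cross-section and 1.57 mm from the nearest boundary — more than the 1.2 mm shell width (3 × 0.4), so it's in the infill interior.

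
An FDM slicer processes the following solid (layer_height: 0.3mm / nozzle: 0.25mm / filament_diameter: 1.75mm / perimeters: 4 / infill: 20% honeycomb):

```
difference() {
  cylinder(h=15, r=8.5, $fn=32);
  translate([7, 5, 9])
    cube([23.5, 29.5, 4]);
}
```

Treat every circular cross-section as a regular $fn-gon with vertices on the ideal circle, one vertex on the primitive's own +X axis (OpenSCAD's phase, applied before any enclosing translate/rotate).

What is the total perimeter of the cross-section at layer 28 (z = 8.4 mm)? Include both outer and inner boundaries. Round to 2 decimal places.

At z = 8.4 mm: the r=8.5 cylinder contributes a regular 32-gon of circumradius 8.5 (perimeter = 2·32·8.500·sin(180°/32) = 53.32 mm); the cube at (7, 5) is not intersected at this z (z outside [9, 13]); Taking the first minus the rest: none of the subtracted shapes is present at this height, so the r=8.5 cylinder is unchanged — boundary = 53.32 mm. Overall, the cross-section is a single solid region. Total boundary length (outer) = 53.32 mm.

53.32 mm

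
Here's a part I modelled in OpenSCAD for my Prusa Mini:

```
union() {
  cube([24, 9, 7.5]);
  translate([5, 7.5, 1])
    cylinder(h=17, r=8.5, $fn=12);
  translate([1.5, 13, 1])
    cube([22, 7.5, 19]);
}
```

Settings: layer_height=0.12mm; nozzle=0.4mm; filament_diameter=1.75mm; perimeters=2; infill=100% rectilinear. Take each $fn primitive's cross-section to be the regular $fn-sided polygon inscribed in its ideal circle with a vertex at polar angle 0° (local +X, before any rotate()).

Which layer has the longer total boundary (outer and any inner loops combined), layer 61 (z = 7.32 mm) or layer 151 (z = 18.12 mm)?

layer 61 (z = 7.32 mm)

Layer 61 (z = 7.32): the cube is present — its section is the full 24×9 rectangle (perimeter 66.00 mm); the cylinder at (5, 7.5): section is a regular 12-gon, circumradius r=8.5 (perimeter = 2·12·8.500·sin(180°/12) = 52.80 mm); the cube at (1.5, 13) is present — its section is the full 22×7.5 rectangle (perimeter 59.00 mm); Merging all regions: the regions partially overlap (shared area 130.27 mm²), so the edge portions inside another operand are dropped and the merged outline is re-measured after clipping — boundary = 114.31 mm. So its perimeter = 114.31 mm. Layer 151 (z = 18.12): the cube is absent (z outside [0, 7.5]); the cylinder at (5, 7.5) is absent (z outside [1, 18]); the cube at (1.5, 13) is present — its section is the full 22×7.5 rectangle (perimeter 59.00 mm); Merging all regions: only the 22×7.5 cube at (1.5, 13) is present, so the union is just that shape — boundary = 59.00 mm. So its perimeter = 59.00 mm. Layer 61 is larger (114.31 vs 59.00 mm).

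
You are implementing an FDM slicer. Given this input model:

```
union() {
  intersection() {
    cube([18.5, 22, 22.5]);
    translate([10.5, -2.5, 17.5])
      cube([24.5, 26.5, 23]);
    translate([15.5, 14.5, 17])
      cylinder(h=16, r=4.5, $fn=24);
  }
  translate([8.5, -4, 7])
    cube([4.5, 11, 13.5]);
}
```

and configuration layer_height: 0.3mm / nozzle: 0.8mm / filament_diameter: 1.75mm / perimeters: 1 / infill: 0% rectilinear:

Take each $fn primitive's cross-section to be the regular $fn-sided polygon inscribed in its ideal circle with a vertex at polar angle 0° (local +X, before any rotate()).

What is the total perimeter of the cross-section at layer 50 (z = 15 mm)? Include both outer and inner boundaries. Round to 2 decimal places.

31.00 mm

At z = 15 mm: the cube (footprint 18.5×22) is included at this height (perimeter 81.00 mm); the cube at (10.5, -2.5) is absent (z outside [17.5, 40.5]); the cylinder at (15.5, 14.5) does not reach this height (z outside [17, 33]); After intersecting: at least one operand is absent at this height, so nothing remains; the 4.5×11 cube at (8.5, -4) contributes its full rectangle (perimeter 31.00 mm); Merging all regions: only the 4.5×11 cube at (8.5, -4) is present, so the union is just that shape — boundary = 31.00 mm. Overall, the cross-section is a single solid region. Total boundary length (outer) = 31.00 mm.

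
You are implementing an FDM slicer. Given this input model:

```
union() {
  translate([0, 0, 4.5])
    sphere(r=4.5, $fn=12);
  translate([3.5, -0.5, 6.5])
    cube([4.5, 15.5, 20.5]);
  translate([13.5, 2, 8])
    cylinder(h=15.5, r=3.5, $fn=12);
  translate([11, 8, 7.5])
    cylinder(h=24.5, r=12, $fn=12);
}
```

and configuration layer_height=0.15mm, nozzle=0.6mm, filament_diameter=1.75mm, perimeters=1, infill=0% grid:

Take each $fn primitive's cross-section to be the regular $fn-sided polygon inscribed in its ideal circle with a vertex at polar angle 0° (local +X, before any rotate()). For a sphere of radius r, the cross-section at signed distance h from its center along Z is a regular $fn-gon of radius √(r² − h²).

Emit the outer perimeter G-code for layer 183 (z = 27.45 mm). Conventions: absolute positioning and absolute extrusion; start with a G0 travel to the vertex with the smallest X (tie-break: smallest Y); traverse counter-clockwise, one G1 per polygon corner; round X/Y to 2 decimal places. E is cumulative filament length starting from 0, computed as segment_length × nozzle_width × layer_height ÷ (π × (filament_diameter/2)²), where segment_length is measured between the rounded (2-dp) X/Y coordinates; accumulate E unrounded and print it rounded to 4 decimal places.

G0 X-1.00 Y8.00 Z27.45
G1 X0.61 Y2.00 E0.2324
G1 X5.00 Y-2.39 E0.4648
G1 X11.00 Y-4.00 E0.6972
G1 X17.00 Y-2.39 E0.9296
G1 X21.39 Y2.00 E1.1620
G1 X23.00 Y8.00 E1.3944
G1 X21.39 Y14.00 E1.6268
G1 X17.00 Y18.39 E1.8592
G1 X11.00 Y20.00 E2.0916
G1 X5.00 Y18.39 E2.3240
G1 X0.61 Y14.00 E2.5564
G1 X-1.00 Y8.00 E2.7888

At z = 27.45 mm: the sphere is not intersected at this z (|z−center|=22.950 > r=4.5); the cube at (3.5, -0.5) is not intersected at this z (z outside [6.5, 27]); the cylinder at (13.5, 2) is absent (z outside [8, 23.5]); the cylinder at (11, 8): section is a regular 12-gon, circumradius r=12; Merging all regions: only the r=12 cylinder at (11, 8) is present, so the union is just that shape — 1 connected region. The outline is a single polygon with 12 vertices. Extrusion per mm of travel: 0.6 × 0.15 / (π × 0.875²) = 0.037418. Accumulating E over each segment gives final E = 2.7888.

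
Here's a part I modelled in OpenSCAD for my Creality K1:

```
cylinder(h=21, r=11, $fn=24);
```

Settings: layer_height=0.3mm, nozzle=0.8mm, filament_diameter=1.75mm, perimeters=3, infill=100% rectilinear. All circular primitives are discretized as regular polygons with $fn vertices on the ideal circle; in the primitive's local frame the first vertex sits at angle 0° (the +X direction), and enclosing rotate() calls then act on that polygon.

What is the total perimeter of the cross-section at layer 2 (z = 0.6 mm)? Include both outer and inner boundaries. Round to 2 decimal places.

68.92 mm

At z = 0.6 mm: the r=11 cylinder contributes a regular 24-gon of circumradius 11 (perimeter = 2·24·11.000·sin(180°/24) = 68.92 mm). Overall, the cross-section is a single solid region. Total boundary length (outer) = 68.92 mm.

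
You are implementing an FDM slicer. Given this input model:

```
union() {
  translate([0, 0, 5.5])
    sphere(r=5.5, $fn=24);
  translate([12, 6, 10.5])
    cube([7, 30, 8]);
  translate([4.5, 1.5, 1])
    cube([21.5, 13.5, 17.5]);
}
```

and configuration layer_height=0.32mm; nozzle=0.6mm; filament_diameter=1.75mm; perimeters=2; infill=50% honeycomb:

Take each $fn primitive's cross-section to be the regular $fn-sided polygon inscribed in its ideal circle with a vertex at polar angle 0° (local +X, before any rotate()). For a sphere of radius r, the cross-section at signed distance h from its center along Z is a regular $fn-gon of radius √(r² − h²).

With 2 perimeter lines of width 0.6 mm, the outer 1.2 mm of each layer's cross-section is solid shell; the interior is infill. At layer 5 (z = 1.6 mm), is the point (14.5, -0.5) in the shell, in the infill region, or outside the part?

outside

At z = 1.6 mm: the sphere: section is a regular 24-gon, circumradius = √(r²−h²) = √(5.5²−3.9²) = 3.878; the cube at (12, 6) is not intersected at this z (z outside [10.5, 18.5]); the 21.5×13.5 cube at (4.5, 1.5) contributes its full rectangle; Merging all regions: the 2 present regions are separate (no shared area or edge), so areas and boundary lengths simply add and each stays a separate island — 2 connected regions. Overall, the cross-section has 2 separate islands. The nearest boundary edge runs (26.00, 1.50)→(4.50, 1.50); distance from the point to it = 2.00 mm. The point is not inside any of the regions above, so it lies outside the cross-section (2.00 mm from the nearest boundary).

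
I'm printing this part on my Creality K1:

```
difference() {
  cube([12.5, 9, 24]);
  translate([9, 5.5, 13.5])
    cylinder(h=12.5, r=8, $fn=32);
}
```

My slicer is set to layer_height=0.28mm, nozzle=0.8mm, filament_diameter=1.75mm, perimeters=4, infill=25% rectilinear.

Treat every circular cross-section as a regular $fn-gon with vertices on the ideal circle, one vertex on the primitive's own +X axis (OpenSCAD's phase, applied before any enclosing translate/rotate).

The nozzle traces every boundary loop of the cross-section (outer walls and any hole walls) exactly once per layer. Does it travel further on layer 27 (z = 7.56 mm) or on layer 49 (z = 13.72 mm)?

Layer 27 (z = 7.56): the cube (footprint 12.5×9) is included at this height (perimeter 43.00 mm); the cylinder at (9, 5.5) is not intersected at this z (z outside [13.5, 26]); Subtracting the remaining from the first: none of the subtracted shapes is present at this height, so the 12.5×9 cube is unchanged — boundary = 43.00 mm. So its perimeter = 43.00 mm. Layer 49 (z = 13.72): the cube is present — its section is the full 12.5×9 rectangle (perimeter 43.00 mm); the r=8 cylinder at (9, 5.5) contributes a regular 32-gon of circumradius 8 (perimeter = 2·32·8.000·sin(180°/32) = 50.18 mm); Taking the first minus the rest: starting from the 12.5×9 cube, the r=8 cylinder at (9, 5.5) partially overlaps it — only the 98.56 mm² overlap (of its 199.77 mm²) is removed, clipping the outline — boundary = 23.76 mm. So its perimeter = 23.76 mm. Layer 27 is larger (43.00 vs 23.76 mm).

layer 27 (z = 7.56 mm)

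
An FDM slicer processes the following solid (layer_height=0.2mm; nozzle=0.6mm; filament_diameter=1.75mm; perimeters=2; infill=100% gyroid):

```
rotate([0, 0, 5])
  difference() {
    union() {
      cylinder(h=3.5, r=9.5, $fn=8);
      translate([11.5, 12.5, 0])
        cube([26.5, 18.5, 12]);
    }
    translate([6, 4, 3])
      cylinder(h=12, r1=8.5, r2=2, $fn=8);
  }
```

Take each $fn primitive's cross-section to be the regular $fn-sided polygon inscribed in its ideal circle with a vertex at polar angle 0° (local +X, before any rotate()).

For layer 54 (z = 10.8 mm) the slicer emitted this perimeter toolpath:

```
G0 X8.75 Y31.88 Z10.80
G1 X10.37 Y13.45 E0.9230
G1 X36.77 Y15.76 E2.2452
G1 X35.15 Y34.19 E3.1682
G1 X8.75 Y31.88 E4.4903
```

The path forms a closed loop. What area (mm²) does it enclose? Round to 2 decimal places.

Apply the shoelace formula to the sequence of (X, Y) vertices; enclosed area = 490.29 mm².

490.29 mm²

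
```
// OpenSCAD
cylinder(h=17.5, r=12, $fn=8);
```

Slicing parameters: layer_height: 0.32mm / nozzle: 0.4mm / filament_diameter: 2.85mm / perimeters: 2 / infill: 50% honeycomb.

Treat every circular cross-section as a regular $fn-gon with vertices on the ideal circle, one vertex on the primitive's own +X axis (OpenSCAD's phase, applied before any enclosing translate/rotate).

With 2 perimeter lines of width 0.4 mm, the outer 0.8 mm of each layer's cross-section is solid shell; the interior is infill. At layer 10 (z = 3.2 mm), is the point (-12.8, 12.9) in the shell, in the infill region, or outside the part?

outside

At z = 3.2 mm: the r=12 cylinder gives a regular 8-gon of circumradius 12 (constant along its height). Overall, the cross-section is a single solid region. The nearest boundary edge runs (0.00, 12.00)→(-8.49, 8.49); distance from the point to it = 6.17 mm. The point is not inside any of the regions above, so it lies outside the cross-section (6.17 mm from the nearest boundary).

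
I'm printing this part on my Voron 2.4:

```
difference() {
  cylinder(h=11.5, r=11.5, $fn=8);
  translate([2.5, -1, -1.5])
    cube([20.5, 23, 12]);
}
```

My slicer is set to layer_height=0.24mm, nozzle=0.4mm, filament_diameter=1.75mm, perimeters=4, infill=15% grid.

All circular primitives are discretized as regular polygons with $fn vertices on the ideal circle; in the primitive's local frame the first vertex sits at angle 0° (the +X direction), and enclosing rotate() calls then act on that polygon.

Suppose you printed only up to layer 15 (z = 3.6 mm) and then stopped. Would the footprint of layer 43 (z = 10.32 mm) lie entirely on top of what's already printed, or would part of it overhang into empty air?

entirely on top

Compare the two slices. At z = 3.6: the cylinder: section is a regular 8-gon, circumradius r=11.5 (area = (8/2)·11.500²·sin(360°/8) = 374.06 mm²); the cube at (2.5, -1) is present — its section is the full 20.5×23 rectangle (area 471.50 mm²); Taking the first minus the rest: starting from the r=11.5 cylinder (374.06 mm²), the 20.5×23 cube at (2.5, -1) partially overlaps it — only the 74.85 mm² overlap (of its 471.50 mm²) is removed, clipping the outline — area = 299.21 mm². At z = 10.32: the r=11.5 cylinder gives a regular 8-gon of circumradius 11.5 (constant along its height) (area = (8/2)·11.500²·sin(360°/8) = 374.06 mm²); the cube at (2.5, -1) is present — its section is the full 20.5×23 rectangle (area 471.50 mm²); Taking the first minus the rest: starting from the r=11.5 cylinder (374.06 mm²), the 20.5×23 cube at (2.5, -1) partially overlaps it — only the 74.85 mm² overlap (of its 471.50 mm²) is removed, clipping the outline — area = 299.21 mm². Checking containment: the cross-section at z = 10.32 is a subset of the cross-section at z = 3.6.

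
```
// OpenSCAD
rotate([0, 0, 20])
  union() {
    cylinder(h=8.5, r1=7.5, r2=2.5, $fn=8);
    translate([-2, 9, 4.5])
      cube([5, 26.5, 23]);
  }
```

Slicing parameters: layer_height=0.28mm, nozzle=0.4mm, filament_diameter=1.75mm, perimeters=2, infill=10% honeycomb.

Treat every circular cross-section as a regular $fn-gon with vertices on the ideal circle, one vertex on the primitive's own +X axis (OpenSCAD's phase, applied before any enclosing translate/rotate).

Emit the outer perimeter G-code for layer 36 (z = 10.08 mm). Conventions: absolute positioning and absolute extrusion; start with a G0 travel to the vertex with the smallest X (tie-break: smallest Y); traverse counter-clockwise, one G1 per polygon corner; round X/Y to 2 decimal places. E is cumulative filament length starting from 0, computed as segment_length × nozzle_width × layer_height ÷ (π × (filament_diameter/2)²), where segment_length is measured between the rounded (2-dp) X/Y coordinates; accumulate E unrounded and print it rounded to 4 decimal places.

G0 X-14.02 Y32.68 Z10.08
G1 X-4.96 Y7.77 E1.2343
G1 X-0.26 Y9.48 E1.4671
G1 X-9.32 Y34.39 E2.7014
G1 X-14.02 Y32.68 E2.9343

At z = 10.08 mm: the cone does not reach this height (z outside [0, 8.5]); the cube at (-2, 9) (footprint 5×26.5) is included at this height; Taking the union: only the 5×26.5 cube at (-2, 9) is present, so the union is just that shape — 1 connected region; (whole slice rotated 20° about Z — lengths, areas and connectivity unchanged). The outline is a single polygon with 4 vertices. Extrusion per mm of travel: 0.4 × 0.28 / (π × 0.875²) = 0.046564. Accumulating E over each segment gives final E = 2.9343.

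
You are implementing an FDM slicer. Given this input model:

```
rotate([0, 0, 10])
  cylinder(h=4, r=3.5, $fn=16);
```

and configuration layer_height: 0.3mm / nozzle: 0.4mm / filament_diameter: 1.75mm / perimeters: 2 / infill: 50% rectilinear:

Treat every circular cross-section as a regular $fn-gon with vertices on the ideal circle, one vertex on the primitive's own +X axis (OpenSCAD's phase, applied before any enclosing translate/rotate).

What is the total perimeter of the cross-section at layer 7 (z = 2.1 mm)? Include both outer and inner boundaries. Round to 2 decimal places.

21.85 mm

At z = 2.1 mm: the r=3.5 cylinder contributes a regular 16-gon of circumradius 3.5 (perimeter = 2·16·3.500·sin(180°/16) = 21.85 mm); (whole slice rotated 10° about Z — lengths, areas and connectivity unchanged). Overall, the cross-section is a single solid region. Total boundary length (outer) = 21.85 mm.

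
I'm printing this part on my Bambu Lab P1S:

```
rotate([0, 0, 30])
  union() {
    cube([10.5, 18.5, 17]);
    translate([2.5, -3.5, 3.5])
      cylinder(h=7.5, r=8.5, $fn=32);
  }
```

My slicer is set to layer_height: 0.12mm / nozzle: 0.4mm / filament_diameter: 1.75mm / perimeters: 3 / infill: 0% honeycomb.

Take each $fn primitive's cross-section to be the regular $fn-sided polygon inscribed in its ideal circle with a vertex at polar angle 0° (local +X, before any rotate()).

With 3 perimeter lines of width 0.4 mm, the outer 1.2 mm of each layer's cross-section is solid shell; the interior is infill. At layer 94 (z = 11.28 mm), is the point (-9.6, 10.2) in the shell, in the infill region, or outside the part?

At z = 11.28 mm: the cube is present — its section is the full 10.5×18.5 rectangle; the cylinder at (2.5, -3.5) is absent (z outside [3.5, 11]); Combining (union): only the 10.5×18.5 cube is present, so the union is just that shape — 1 connected region; (rotated 30° about Z; rotation is an isometry so areas/perimeters/island counts are preserved). Overall, the cross-section is a single solid region. Undo the 30° rotation: the query point maps to (-3.214, 13.633) in the un-rotated model frame. The nearest boundary edge runs (0.00, 18.50)→(0.00, 0.00); distance from the point to it = 3.21 mm. The point is not inside any of the regions above, so it lies outside the cross-section (3.21 mm from the nearest boundary).

outside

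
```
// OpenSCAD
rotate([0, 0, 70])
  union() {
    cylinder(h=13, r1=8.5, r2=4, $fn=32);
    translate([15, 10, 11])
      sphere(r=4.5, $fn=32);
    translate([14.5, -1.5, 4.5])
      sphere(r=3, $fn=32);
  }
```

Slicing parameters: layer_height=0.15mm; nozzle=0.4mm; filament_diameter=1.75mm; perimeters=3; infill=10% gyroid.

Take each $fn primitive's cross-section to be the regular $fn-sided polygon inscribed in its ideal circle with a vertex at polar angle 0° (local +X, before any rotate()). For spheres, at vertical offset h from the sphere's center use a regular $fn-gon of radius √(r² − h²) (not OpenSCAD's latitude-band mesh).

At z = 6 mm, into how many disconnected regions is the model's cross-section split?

At z = 6 mm: the cone contributes a regular 32-gon of circumradius 6.423 (interpolated between r1=8.5 and r2=4 at t=0.462); the sphere at (15, 10) is not intersected at this z (|z−center|=5.000 > r=4.5); the r=3 sphere at (14.5, -1.5) slices to a regular 32-gon of circumradius 2.598 (√(r²−h²) with h=1.5 from center); Taking the union: the 2 present regions are separate (no shared area or edge), so areas and boundary lengths simply add and each stays a separate island — 2 connected regions; (rotated 70° about Z; rotation is an isometry so areas/perimeters/island counts are preserved). The result has 2 disconnected regions.

2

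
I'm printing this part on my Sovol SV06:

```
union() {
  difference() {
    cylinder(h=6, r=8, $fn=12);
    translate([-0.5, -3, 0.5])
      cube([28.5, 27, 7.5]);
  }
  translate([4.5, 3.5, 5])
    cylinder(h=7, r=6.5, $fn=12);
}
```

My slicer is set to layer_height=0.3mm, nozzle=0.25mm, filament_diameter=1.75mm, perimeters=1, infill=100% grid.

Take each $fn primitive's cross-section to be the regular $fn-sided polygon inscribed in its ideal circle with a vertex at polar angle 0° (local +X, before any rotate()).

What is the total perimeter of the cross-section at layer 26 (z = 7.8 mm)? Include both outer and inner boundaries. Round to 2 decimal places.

At z = 7.8 mm: the cylinder does not reach this height (z outside [0, 6]); the 28.5×27 cube at (-0.5, -3) contributes its full rectangle (perimeter 111.00 mm); After the difference (first − rest): the first operand is absent here, so nothing remains; the r=6.5 cylinder at (4.5, 3.5) contributes a regular 12-gon of circumradius 6.5 (perimeter = 2·12·6.500·sin(180°/12) = 40.38 mm); Combining (union): only the r=6.5 cylinder at (4.5, 3.5) is present, so the union is just that shape — boundary = 40.38 mm. Overall, the cross-section is a single solid region. Total boundary length (outer) = 40.38 mm.

40.38 mm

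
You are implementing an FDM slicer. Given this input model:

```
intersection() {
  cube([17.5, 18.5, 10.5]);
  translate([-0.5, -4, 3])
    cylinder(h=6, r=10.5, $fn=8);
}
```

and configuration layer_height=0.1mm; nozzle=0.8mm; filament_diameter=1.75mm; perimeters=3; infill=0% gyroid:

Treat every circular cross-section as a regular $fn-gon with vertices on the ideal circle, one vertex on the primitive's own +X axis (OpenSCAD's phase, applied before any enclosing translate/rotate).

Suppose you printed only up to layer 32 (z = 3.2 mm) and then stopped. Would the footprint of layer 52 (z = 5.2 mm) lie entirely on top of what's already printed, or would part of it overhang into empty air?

Compare the two slices. At z = 3.2: the 17.5×18.5 cube contributes its full rectangle (area 323.75 mm²); the r=10.5 cylinder at (-0.5, -4) gives a regular 8-gon of circumradius 10.5 (constant along its height) (area = (8/2)·10.500²·sin(360°/8) = 311.83 mm²); Keeping only the common overlap: the r=10.5 cylinder at (-0.5, -4) partially overlaps the 17.5×18.5 cube; clipping to the common part keeps 36.07 mm² — area = 36.07 mm². At z = 5.2: the 17.5×18.5 cube contributes its full rectangle (area 323.75 mm²); the r=10.5 cylinder at (-0.5, -4) contributes a regular 8-gon of circumradius 10.5 (area = (8/2)·10.500²·sin(360°/8) = 311.83 mm²); After intersecting: the r=10.5 cylinder at (-0.5, -4) partially overlaps the 17.5×18.5 cube; clipping to the common part keeps 36.07 mm² — area = 36.07 mm². Checking containment: the cross-section at z = 5.2 is a subset of the cross-section at z = 3.2.

entirely on top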